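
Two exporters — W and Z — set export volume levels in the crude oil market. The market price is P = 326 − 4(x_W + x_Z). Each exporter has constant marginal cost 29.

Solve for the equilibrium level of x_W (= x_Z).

24.75

Exporter W's profit: π = x_W(326 − 4(x_W + x_Z)) − 29x_W.
∂π/∂x_W = 297 − 8x_W − 4x_Z = 0, so x_W = 37.125 − 0.5x_Z.
By symmetry x_Z = x_W; substituting into the reaction function, 1.5x_W = 37.125 and x_W = 24.75.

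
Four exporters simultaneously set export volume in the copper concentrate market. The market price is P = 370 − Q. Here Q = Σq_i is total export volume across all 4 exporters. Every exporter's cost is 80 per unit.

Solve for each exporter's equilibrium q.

A representative exporter's profit is π_i = q_i(370 − Q) − 80q_i, with Q = q_i + Σ_{j≠i} q_j.
First-order condition: 290 − 2q_i − Σ_{j≠i} q_j = 0.
Imposing symmetry (q_j = q for all j) turns Σ_{j≠i} q_j into 3q, so 290 = 5q and q = 58.

58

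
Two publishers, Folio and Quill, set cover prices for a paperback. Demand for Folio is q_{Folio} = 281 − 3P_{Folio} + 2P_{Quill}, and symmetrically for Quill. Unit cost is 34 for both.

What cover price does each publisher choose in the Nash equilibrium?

Folio's profit: π = (P_{Folio} − 34)(281 − 3P_{Folio} + 2P_{Quill}).
∂π/∂P_{Folio} = 383 − 6P_{Folio} + 2P_{Quill} = 0 ⇒ P_{Folio} = 383/6 + (1/3)P_{Quill}.
By symmetry P_{Quill} = P_{Folio}; substituting into the reaction function, (2/3)P_{Folio} = 383/6 and P_{Folio} = 95.75.

95.75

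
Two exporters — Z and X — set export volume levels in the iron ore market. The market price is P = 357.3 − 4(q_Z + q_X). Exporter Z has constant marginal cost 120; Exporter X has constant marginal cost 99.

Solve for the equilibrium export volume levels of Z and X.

Exporter Z's profit: π = q_Z(357.3 − 4(q_Z + q_X)) − 120q_Z.
∂π/∂q_Z = 237.3 − 8q_Z − 4q_X = 0, so q_Z = 29.6625 − 0.5q_X.
By the same steps for X: q_X = 32.2875 − 0.5q_Z.
Substituting the second reaction function into the first: q_Z = 29.6625 − 0.5(32.2875 − 0.5q_Z), which gives 0.75q_Z = 2163/160 ⇒ q_Z = 18.025.
Then q_X = 32.2875 − 0.5·18.025 = 23.275.

18.025, 23.275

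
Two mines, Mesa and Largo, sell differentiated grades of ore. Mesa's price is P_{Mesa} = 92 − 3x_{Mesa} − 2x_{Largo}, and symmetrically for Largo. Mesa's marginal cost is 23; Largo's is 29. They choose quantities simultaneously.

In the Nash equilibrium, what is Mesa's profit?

243

Mine Mesa's profit: π = x_{Mesa}(92 − 3x_{Mesa} − 2x_{Largo}) − 23x_{Mesa}.
∂π/∂x_{Mesa} = 69 − 6x_{Mesa} − 2x_{Largo} = 0 ⇒ x_{Mesa} = 11.5 − (1/3)x_{Largo}.
Similarly x_{Largo} = 10.5 − (1/3)x_{Mesa}.
Plugging x_{Largo} into Mesa's best response: x_{Mesa} = 11.5 − (1/3)(10.5 − (1/3)x_{Mesa}) ⇒ (8/9)x_{Mesa} = 8, so x_{Mesa} = 9.
Then x_{Largo} = 10.5 − (1/3)·9 = 7.5.
P_{Mesa} = 92 − 3·9 − 2·7.5 = 50.
Profit = (50 − 23)·9 = 243.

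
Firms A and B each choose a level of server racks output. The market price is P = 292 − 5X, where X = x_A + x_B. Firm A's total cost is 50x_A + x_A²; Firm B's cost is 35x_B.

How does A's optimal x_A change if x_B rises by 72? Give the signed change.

Firm A's profit: π = x_A(292 − 5(x_A + x_B)) − 50x_A − x_A².
∂π/∂x_A = 242 − 12x_A − 5x_B = 0, so x_A = 121/6 − (5/12)x_B.
The reaction-function slope is −5/12, so a 72-unit rise in x_B moves x_A by −5/12 × 72 = −30. A's best response falls — the actions are strategic substitutes.

-30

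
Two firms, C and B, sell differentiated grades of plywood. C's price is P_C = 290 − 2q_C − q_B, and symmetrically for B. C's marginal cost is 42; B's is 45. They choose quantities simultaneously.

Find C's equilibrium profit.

4960.08

Firm C's profit: π = q_C(290 − 2q_C − q_B) − 42q_C.
∂π/∂q_C = 248 − 4q_C − q_B = 0 ⇒ q_C = 62 − 0.25q_B.
Similarly q_B = 61.25 − 0.25q_C.
Plugging q_B into C's best response: q_C = 62 − 0.25(61.25 − 0.25q_C) ⇒ 0.9375q_C = 46.6875, so q_C = 49.8.
Then q_B = 61.25 − 0.25·49.8 = 48.8.
P_C = 290 − 2·49.8 − 48.8 = 141.6.
Profit = (141.6 − 42)·49.8 = 4960.08.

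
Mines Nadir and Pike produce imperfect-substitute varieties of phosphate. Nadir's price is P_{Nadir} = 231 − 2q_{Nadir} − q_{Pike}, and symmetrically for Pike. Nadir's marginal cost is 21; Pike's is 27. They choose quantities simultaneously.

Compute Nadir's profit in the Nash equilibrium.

Mine Nadir's profit: π = q_{Nadir}(231 − 2q_{Nadir} − q_{Pike}) − 21q_{Nadir}.
∂π/∂q_{Nadir} = 210 − 4q_{Nadir} − q_{Pike} = 0 ⇒ q_{Nadir} = 52.5 − 0.25q_{Pike}.
Similarly q_{Pike} = 51 − 0.25q_{Nadir}.
Plugging q_{Pike} into Nadir's best response: q_{Nadir} = 52.5 − 0.25(51 − 0.25q_{Nadir}) ⇒ 0.9375q_{Nadir} = 39.75, so q_{Nadir} = 42.4.
Then q_{Pike} = 51 − 0.25·42.4 = 40.4.
P_{Nadir} = 231 − 2·42.4 − 40.4 = 105.8.
Profit = (105.8 − 21)·42.4 = 3595.52.

3595.52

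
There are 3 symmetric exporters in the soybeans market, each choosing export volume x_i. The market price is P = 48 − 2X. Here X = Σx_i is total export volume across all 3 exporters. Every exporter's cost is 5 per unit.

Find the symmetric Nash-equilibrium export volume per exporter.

A representative exporter's profit is π_i = x_i(48 − 2X) − 5x_i, with X = x_i + Σ_{j≠i} x_j.
First-order condition: 43 − 4x_i − 2Σ_{j≠i} x_j = 0.
Imposing symmetry (x_j = x for all j) turns Σ_{j≠i} x_j into 2x, so 43 = 8x and x = 5.375.

5.375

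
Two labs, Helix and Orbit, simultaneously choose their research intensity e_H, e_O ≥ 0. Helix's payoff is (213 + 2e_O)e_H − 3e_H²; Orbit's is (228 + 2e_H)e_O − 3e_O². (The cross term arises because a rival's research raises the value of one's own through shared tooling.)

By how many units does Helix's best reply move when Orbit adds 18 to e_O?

6

Expanding Helix's payoff: 213e_H + 2e_Oe_H − 3e_H².
∂π/∂e_H = 213 + 2e_O − 6e_H = 0, so e_H = 35.5 + (1/3)e_O.
The reaction-function slope is 1/3, so an 18-unit rise in e_O moves e_H by 1/3 × 18 = 6. Helix's best response rises — the actions are strategic complements.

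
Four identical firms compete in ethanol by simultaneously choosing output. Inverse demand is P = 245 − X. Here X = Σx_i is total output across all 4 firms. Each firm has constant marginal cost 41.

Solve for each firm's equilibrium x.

40.8

A representative firm's profit is π_i = x_i(245 − X) − 41x_i, with X = x_i + Σ_{j≠i} x_j.
First-order condition: 204 − 2x_i − Σ_{j≠i} x_j = 0.
With identical firms, set every x_j = x: then 204 − 2x − 3x = 0, i.e. x = 204/5 = 40.8.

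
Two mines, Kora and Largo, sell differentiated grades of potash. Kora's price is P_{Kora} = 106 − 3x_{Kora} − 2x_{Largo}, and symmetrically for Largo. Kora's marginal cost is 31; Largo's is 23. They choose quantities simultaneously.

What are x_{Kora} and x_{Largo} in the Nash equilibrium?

Mine Kora's profit: π = x_{Kora}(106 − 3x_{Kora} − 2x_{Largo}) − 31x_{Kora}.
∂π/∂x_{Kora} = 75 − 6x_{Kora} − 2x_{Largo} = 0 ⇒ x_{Kora} = 12.5 − (1/3)x_{Largo}.
Similarly x_{Largo} = 83/6 − (1/3)x_{Kora}.
Plugging x_{Largo} into Kora's best response: x_{Kora} = 12.5 − (1/3)(83/6 − (1/3)x_{Kora}) ⇒ (8/9)x_{Kora} = 71/9, so x_{Kora} = 8.875.
Then x_{Largo} = 83/6 − (1/3)·8.875 = 10.875.

8.875, 10.875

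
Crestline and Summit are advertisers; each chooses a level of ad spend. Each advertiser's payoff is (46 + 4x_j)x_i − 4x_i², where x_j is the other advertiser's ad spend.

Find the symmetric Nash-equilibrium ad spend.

Crestline's payoff is (46 + 4x_S)x_C − 4x_C².
∂π/∂x_C = 46 + 4x_S − 8x_C = 0, so x_C = 5.75 + 0.5x_S.
Setting x_C = x_S in the reaction function: x_C = 5.75 + 0.5x_C, so x_C = 5.75 / 0.5 = 11.5.

11.5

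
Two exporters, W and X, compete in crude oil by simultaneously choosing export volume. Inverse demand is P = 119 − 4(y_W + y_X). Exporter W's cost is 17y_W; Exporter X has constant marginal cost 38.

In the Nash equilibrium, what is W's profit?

420.25

Exporter W's profit: π = y_W(119 − 4(y_W + y_X)) − 17y_W.
∂π/∂y_W = 102 − 8y_W − 4y_X = 0, so y_W = 12.75 − 0.5y_X.
By the same steps for X: y_X = 10.125 − 0.5y_W.
Solving the two reaction functions simultaneously: (1 − (−0.5)(−0.5))y_W = 12.75 − 0.5·10.125, so 0.75y_W = 7.6875 and y_W = 10.25.
Then y_X = 10.125 − 0.5·10.25 = 5.
Price P = 119 − 4·15.25 = 58.
W's profit: (58 − 17)·10.25 = 420.25.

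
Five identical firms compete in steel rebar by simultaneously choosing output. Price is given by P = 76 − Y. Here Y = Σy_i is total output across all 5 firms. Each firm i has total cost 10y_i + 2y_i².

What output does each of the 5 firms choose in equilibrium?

A representative firm's profit is π_i = y_i(76 − Y) − 10y_i − 2y_i², with Y = y_i + Σ_{j≠i} y_j.
First-order condition: 66 − 6y_i − Σ_{j≠i} y_j = 0.
Imposing symmetry (y_j = y for all j) turns Σ_{j≠i} y_j into 4y, so 66 = 10y and y = 6.6.

6.6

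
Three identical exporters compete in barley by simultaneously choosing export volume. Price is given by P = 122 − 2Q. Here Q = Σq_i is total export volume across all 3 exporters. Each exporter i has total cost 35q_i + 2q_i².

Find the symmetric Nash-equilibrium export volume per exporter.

A representative exporter's profit is π_i = q_i(122 − 2Q) − 35q_i − 2q_i², with Q = q_i + Σ_{j≠i} q_j.
First-order condition: 87 − 8q_i − 2Σ_{j≠i} q_j = 0.
In a symmetric equilibrium every exporter chooses the same q, so Σ_{j≠i} q_j = 2q. The condition becomes 87 − 12q = 0, giving q = 87/12 = 7.25.

7.25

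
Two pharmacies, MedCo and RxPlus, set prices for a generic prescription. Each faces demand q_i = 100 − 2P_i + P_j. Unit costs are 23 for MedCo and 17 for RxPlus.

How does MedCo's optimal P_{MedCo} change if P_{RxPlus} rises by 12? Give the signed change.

MedCo's profit: π = (P_{MedCo} − 23)(100 − 2P_{MedCo} + P_{RxPlus}).
∂π/∂P_{MedCo} = 146 − 4P_{MedCo} + P_{RxPlus} = 0 ⇒ P_{MedCo} = 36.5 + 0.25P_{RxPlus}.
The reaction-function slope is 0.25, so a 12-unit rise in P_{RxPlus} moves P_{MedCo} by 0.25 × 12 = 3. MedCo's best response rises — the actions are strategic complements.

3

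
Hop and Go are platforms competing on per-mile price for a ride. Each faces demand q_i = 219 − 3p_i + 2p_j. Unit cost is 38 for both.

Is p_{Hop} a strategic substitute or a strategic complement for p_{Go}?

Hop's profit: π = (p_{Hop} − 38)(219 − 3p_{Hop} + 2p_{Go}).
∂π/∂p_{Hop} = 333 − 6p_{Hop} + 2p_{Go} = 0 ⇒ p_{Hop} = 55.5 + (1/3)p_{Go}.
The best-response slope dp_{Hop}/dp_{Go} = 1/3 > 0: the reaction function is upward-sloping, so the choices are strategic complements.

strategic complements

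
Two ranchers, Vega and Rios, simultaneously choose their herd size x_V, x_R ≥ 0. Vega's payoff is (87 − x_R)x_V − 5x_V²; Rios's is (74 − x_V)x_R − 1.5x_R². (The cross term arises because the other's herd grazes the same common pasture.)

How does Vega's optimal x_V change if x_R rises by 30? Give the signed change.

-3

Expanding Vega's payoff: 87x_V − x_Rx_V − 5x_V².
∂π/∂x_V = 87 − x_R − 10x_V = 0, so x_V = 8.7 − 0.1x_R.
The reaction-function slope is −0.1, so a 30-unit rise in x_R moves x_V by −0.1 × 30 = −3. Vega's best response falls — the actions are strategic substitutes.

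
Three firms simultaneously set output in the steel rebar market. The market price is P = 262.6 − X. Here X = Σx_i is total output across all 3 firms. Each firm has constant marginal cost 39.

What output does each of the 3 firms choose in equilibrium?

A representative firm's profit is π_i = x_i(262.6 − X) − 39x_i, with X = x_i + Σ_{j≠i} x_j.
First-order condition: 223.6 − 2x_i − Σ_{j≠i} x_j = 0.
Imposing symmetry (x_j = x for all j) turns Σ_{j≠i} x_j into 2x, so 223.6 = 4x and x = 55.9.

55.9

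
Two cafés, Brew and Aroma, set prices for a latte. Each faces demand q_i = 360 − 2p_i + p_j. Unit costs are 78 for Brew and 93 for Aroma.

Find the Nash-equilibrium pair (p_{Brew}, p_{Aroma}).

174, 180

Brew's profit: π = (p_{Brew} − 78)(360 − 2p_{Brew} + p_{Aroma}).
∂π/∂p_{Brew} = 516 − 4p_{Brew} + p_{Aroma} = 0 ⇒ p_{Brew} = 129 + 0.25p_{Aroma}.
Similarly p_{Aroma} = 136.5 + 0.25p_{Brew}.
Solving the two reaction functions simultaneously: (1 − (0.25)(0.25))p_{Brew} = 129 + 0.25·136.5, so 0.9375p_{Brew} = 163.125 and p_{Brew} = 174.
Then p_{Aroma} = 136.5 + 0.25·174 = 180.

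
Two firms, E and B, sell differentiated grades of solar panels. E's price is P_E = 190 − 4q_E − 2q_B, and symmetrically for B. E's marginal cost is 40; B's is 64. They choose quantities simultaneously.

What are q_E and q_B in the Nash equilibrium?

Firm E's profit: π = q_E(190 − 4q_E − 2q_B) − 40q_E.
∂π/∂q_E = 150 − 8q_E − 2q_B = 0 ⇒ q_E = 18.75 − 0.25q_B.
Similarly q_B = 15.75 − 0.25q_E.
Substituting the second reaction function into the first: q_E = 18.75 − 0.25(15.75 − 0.25q_E), which gives 0.9375q_E = 14.8125 ⇒ q_E = 15.8.
Then q_B = 15.75 − 0.25·15.8 = 11.8.

15.8, 11.8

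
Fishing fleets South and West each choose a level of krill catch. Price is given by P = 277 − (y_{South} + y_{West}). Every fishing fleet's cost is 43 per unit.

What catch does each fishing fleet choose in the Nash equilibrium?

Fishing fleet South's profit: π = y_{South}(277 − (y_{South} + y_{West})) − 43y_{South}.
∂π/∂y_{South} = 234 − 2y_{South} − y_{West} = 0, so y_{South} = 117 − 0.5y_{West}.
The game is symmetric, so in equilibrium y_{West} = y_{South}: the reaction function gives 1.5y_{South} = 117, hence y_{South} = 78.

78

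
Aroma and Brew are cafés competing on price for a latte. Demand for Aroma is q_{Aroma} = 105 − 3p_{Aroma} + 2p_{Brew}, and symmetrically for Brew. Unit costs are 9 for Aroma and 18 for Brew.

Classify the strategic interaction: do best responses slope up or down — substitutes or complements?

Aroma's profit: π = (p_{Aroma} − 9)(105 − 3p_{Aroma} + 2p_{Brew}).
∂π/∂p_{Aroma} = 132 − 6p_{Aroma} + 2p_{Brew} = 0 ⇒ p_{Aroma} = 22 + (1/3)p_{Brew}.
The best-response slope dp_{Aroma}/dp_{Brew} = 1/3 > 0: the reaction function is upward-sloping, so the choices are strategic complements.

strategic complements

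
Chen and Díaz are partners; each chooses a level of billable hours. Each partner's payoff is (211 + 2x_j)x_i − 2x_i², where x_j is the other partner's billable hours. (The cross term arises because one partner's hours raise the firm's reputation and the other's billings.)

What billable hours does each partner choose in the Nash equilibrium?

Chen's payoff is (211 + 2x_D)x_C − 2x_C².
∂π/∂x_C = 211 + 2x_D − 4x_C = 0, so x_C = 52.75 + 0.5x_D.
By symmetry x_D = x_C; substituting into the reaction function, 0.5x_C = 52.75 and x_C = 105.5.

105.5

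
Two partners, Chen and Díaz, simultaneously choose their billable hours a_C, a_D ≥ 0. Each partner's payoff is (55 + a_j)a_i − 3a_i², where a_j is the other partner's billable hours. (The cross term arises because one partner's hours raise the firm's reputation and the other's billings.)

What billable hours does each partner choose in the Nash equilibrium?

Chen's payoff is (55 + a_D)a_C − 3a_C².
∂π/∂a_C = 55 + a_D − 6a_C = 0, so a_C = 55/6 + (1/6)a_D.
The game is symmetric, so in equilibrium a_D = a_C: the reaction function gives (5/6)a_C = 55/6, hence a_C = 11.

11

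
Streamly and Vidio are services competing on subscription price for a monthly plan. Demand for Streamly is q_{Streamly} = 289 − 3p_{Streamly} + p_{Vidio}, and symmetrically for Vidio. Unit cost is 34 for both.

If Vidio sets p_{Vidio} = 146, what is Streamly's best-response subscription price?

89.5

Streamly's profit: π = (p_{Streamly} − 34)(289 − 3p_{Streamly} + p_{Vidio}).
∂π/∂p_{Streamly} = 391 − 6p_{Streamly} + p_{Vidio} = 0 ⇒ p_{Streamly} = 391/6 + (1/6)p_{Vidio}.
At p_{Vidio} = 146: p_{Streamly} = 391/6 + (1/6)·146 = 89.5.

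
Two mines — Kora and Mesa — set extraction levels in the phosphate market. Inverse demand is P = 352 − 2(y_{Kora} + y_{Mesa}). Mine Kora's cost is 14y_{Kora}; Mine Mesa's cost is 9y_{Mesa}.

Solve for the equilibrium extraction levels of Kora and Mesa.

55.5, 58

Mine Kora's profit: π = y_{Kora}(352 − 2(y_{Kora} + y_{Mesa})) − 14y_{Kora}.
∂π/∂y_{Kora} = 338 − 4y_{Kora} − 2y_{Mesa} = 0, so y_{Kora} = 84.5 − 0.5y_{Mesa}.
By the same steps for Mesa: y_{Mesa} = 85.75 − 0.5y_{Kora}.
Plugging y_{Mesa} into Kora's best response: y_{Kora} = 84.5 − 0.5(85.75 − 0.5y_{Kora}) ⇒ 0.75y_{Kora} = 41.625, so y_{Kora} = 55.5.
Then y_{Mesa} = 85.75 − 0.5·55.5 = 58.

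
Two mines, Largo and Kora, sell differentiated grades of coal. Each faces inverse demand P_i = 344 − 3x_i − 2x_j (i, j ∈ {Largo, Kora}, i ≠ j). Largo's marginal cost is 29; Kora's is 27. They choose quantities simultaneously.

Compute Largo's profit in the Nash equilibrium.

Mine Largo's profit: π = x_{Largo}(344 − 3x_{Largo} − 2x_{Kora}) − 29x_{Largo}.
∂π/∂x_{Largo} = 315 − 6x_{Largo} − 2x_{Kora} = 0 ⇒ x_{Largo} = 52.5 − (1/3)x_{Kora}.
Similarly x_{Kora} = 317/6 − (1/3)x_{Largo}.
Substituting the second reaction function into the first: x_{Largo} = 52.5 − (1/3)(317/6 − (1/3)x_{Largo}), which gives (8/9)x_{Largo} = 314/9 ⇒ x_{Largo} = 39.25.
Then x_{Kora} = 317/6 − (1/3)·39.25 = 39.75.
P_{Largo} = 344 − 3·39.25 − 2·39.75 = 146.75.
Profit = (146.75 − 29)·39.25 = 4621.6875.

4621.6875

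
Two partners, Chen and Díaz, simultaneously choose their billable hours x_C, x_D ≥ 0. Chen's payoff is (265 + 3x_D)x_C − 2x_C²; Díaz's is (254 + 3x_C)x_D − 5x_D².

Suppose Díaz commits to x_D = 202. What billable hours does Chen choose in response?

217.75

Expanding Chen's payoff: 265x_C + 3x_Dx_C − 2x_C².
∂π/∂x_C = 265 + 3x_D − 4x_C = 0, so x_C = 66.25 + 0.75x_D.
At x_D = 202: x_C = 66.25 + 0.75·202 = 217.75.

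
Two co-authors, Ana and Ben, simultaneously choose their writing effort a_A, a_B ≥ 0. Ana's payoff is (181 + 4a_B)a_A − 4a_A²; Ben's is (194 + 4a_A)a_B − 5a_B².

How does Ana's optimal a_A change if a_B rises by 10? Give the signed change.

Expanding Ana's payoff: 181a_A + 4a_Ba_A − 4a_A².
∂π/∂a_A = 181 + 4a_B − 8a_A = 0, so a_A = 22.625 + 0.5a_B.
The reaction-function slope is 0.5, so a 10-unit rise in a_B moves a_A by 0.5 × 10 = 5. Ana's best response rises — the actions are strategic complements.

5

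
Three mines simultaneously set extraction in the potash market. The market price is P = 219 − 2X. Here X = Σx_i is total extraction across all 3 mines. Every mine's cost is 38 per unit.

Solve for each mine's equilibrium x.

22.625

A representative mine's profit is π_i = x_i(219 − 2X) − 38x_i, with X = x_i + Σ_{j≠i} x_j.
First-order condition: 181 − 4x_i − 2Σ_{j≠i} x_j = 0.
In a symmetric equilibrium every mine chooses the same x, so Σ_{j≠i} x_j = 2x. The condition becomes 181 − 8x = 0, giving x = 181/8 = 22.625.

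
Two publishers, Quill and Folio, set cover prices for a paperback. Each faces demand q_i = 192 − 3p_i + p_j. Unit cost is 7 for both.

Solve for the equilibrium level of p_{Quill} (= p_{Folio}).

Quill's profit: π = (p_{Quill} − 7)(192 − 3p_{Quill} + p_{Folio}).
∂π/∂p_{Quill} = 213 − 6p_{Quill} + p_{Folio} = 0 ⇒ p_{Quill} = 35.5 + (1/6)p_{Folio}.
Setting p_{Quill} = p_{Folio} in the reaction function: p_{Quill} = 35.5 + (1/6)p_{Quill}, so p_{Quill} = 35.5 / (5/6) = 42.6.

42.6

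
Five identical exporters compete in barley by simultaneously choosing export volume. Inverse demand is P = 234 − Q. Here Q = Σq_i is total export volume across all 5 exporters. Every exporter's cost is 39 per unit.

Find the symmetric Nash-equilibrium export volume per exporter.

32.5

A representative exporter's profit is π_i = q_i(234 − Q) − 39q_i, with Q = q_i + Σ_{j≠i} q_j.
First-order condition: 195 − 2q_i − Σ_{j≠i} q_j = 0.
Imposing symmetry (q_j = q for all j) turns Σ_{j≠i} q_j into 4q, so 195 = 6q and q = 32.5.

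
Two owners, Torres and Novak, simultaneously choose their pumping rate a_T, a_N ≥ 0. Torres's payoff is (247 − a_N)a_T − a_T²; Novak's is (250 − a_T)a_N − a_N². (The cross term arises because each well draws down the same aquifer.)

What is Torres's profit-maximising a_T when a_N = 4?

Expanding Torres's payoff: 247a_T − a_Na_T − a_T².
∂π/∂a_T = 247 − a_N − 2a_T = 0, so a_T = 123.5 − 0.5a_N.
At a_N = 4: a_T = 123.5 − 0.5·4 = 121.5.

121.5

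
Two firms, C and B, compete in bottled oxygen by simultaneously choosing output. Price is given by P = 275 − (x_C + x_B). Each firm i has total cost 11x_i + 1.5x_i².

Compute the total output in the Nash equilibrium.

88

Firm C's profit: π = x_C(275 − (x_C + x_B)) − 11x_C − 1.5x_C².
∂π/∂x_C = 264 − 5x_C − x_B = 0, so x_C = 52.8 − 0.2x_B.
Setting x_C = x_B in the reaction function: x_C = 52.8 − 0.2x_C, so x_C = 52.8 / 1.2 = 44.
Total output: 44 + 44 = 88.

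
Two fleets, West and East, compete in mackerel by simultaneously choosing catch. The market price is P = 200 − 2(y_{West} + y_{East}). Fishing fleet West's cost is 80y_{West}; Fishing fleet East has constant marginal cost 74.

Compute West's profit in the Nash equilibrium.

722

Fishing fleet West's profit: π = y_{West}(200 − 2(y_{West} + y_{East})) − 80y_{West}.
∂π/∂y_{West} = 120 − 4y_{West} − 2y_{East} = 0, so y_{West} = 30 − 0.5y_{East}.
By the same steps for East: y_{East} = 31.5 − 0.5y_{West}.
Plugging y_{East} into West's best response: y_{West} = 30 − 0.5(31.5 − 0.5y_{West}) ⇒ 0.75y_{West} = 14.25, so y_{West} = 19.
Then y_{East} = 31.5 − 0.5·19 = 22.
Price P = 200 − 2·41 = 118.
West's profit: (118 − 80)·19 = 722.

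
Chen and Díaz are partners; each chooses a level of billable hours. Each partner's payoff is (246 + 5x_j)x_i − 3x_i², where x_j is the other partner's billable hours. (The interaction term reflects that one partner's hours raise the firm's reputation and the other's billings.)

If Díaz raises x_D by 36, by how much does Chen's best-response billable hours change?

30

Chen's payoff is (246 + 5x_D)x_C − 3x_C².
∂π/∂x_C = 246 + 5x_D − 6x_C = 0, so x_C = 41 + (5/6)x_D.
The reaction-function slope is 5/6, so a 36-unit rise in x_D moves x_C by 5/6 × 36 = 30. Chen's best response rises — the actions are strategic complements.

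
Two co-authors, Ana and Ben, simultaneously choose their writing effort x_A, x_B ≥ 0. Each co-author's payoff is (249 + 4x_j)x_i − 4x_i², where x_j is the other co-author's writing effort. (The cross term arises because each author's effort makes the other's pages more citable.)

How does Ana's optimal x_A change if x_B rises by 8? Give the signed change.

Ana's payoff is (249 + 4x_B)x_A − 4x_A².
∂π/∂x_A = 249 + 4x_B − 8x_A = 0, so x_A = 31.125 + 0.5x_B.
The reaction-function slope is 0.5, so an 8-unit rise in x_B moves x_A by 0.5 × 8 = 4. Ana's best response rises — the actions are strategic complements.

4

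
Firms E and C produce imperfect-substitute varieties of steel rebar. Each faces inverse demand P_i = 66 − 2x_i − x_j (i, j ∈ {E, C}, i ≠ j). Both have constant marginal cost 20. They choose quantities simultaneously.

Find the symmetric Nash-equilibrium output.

9.2

Firm E's profit: π = x_E(66 − 2x_E − x_C) − 20x_E.
∂π/∂x_E = 46 − 4x_E − x_C = 0 ⇒ x_E = 11.5 − 0.25x_C.
The game is symmetric, so in equilibrium x_C = x_E: the reaction function gives 1.25x_E = 11.5, hence x_E = 9.2.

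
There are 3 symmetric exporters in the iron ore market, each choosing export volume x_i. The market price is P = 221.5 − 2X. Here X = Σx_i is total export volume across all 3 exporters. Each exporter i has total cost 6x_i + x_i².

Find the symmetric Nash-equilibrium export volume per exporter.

A representative exporter's profit is π_i = x_i(221.5 − 2X) − 6x_i − x_i², with X = x_i + Σ_{j≠i} x_j.
First-order condition: 215.5 − 6x_i − 2Σ_{j≠i} x_j = 0.
Imposing symmetry (x_j = x for all j) turns Σ_{j≠i} x_j into 2x, so 215.5 = 10x and x = 21.55.

21.55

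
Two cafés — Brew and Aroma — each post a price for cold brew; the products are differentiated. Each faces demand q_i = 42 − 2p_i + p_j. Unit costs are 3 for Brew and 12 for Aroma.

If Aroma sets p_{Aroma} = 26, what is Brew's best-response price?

Brew's profit: π = (p_{Brew} − 3)(42 − 2p_{Brew} + p_{Aroma}).
∂π/∂p_{Brew} = 48 − 4p_{Brew} + p_{Aroma} = 0 ⇒ p_{Brew} = 12 + 0.25p_{Aroma}.
At p_{Aroma} = 26: p_{Brew} = 12 + 0.25·26 = 18.5.

18.5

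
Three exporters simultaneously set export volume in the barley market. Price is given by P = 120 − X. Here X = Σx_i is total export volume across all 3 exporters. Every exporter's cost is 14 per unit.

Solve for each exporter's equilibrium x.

26.5

A representative exporter's profit is π_i = x_i(120 − X) − 14x_i, with X = x_i + Σ_{j≠i} x_j.
First-order condition: 106 − 2x_i − Σ_{j≠i} x_j = 0.
In a symmetric equilibrium every exporter chooses the same x, so Σ_{j≠i} x_j = 2x. The condition becomes 106 − 4x = 0, giving x = 106/4 = 26.5.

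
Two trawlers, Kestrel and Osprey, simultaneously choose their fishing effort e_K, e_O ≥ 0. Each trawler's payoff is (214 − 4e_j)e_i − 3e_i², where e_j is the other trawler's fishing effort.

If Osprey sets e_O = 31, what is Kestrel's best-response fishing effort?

Kestrel's payoff is (214 − 4e_O)e_K − 3e_K².
∂π/∂e_K = 214 − 4e_O − 6e_K = 0, so e_K = 107/3 − (2/3)e_O.
At e_O = 31: e_K = 107/3 − (2/3)·31 = 15.

15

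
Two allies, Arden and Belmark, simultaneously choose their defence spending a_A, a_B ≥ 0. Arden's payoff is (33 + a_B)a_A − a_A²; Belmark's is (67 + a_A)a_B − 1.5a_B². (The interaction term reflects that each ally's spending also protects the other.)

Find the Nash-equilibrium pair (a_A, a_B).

33.2, 33.4

Expanding Arden's payoff: 33a_A + a_Ba_A − a_A².
∂π/∂a_A = 33 + a_B − 2a_A = 0, so a_A = 16.5 + 0.5a_B.
Likewise for Belmark: a_B = 67/3 + (1/3)a_A.
Plugging a_B into Arden's best response: a_A = 16.5 + 0.5(67/3 + (1/3)a_A) ⇒ (5/6)a_A = 83/3, so a_A = 33.2.
Then a_B = 67/3 + (1/3)·33.2 = 33.4.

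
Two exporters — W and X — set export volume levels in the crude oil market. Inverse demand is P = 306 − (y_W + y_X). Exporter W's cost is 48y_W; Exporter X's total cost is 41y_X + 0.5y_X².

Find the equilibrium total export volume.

Exporter W's profit: π = y_W(306 − (y_W + y_X)) − 48y_W.
∂π/∂y_W = 258 − 2y_W − y_X = 0, so y_W = 129 − 0.5y_X.
For X: ∂π/∂y_X = 265 − 3y_X − y_W = 0 ⇒ y_X = 265/3 − (1/3)y_W.
Plugging y_X into W's best response: y_W = 129 − 0.5(265/3 − (1/3)y_W) ⇒ (5/6)y_W = 509/6, so y_W = 101.8.
Then y_X = 265/3 − (1/3)·101.8 = 54.4.
Total export volume: 101.8 + 54.4 = 156.2.

156.2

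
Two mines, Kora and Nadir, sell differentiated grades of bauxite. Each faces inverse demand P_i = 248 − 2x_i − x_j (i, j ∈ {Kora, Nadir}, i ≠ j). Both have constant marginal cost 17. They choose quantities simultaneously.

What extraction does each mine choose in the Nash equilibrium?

46.2

Mine Kora's profit: π = x_{Kora}(248 − 2x_{Kora} − x_{Nadir}) − 17x_{Kora}.
∂π/∂x_{Kora} = 231 − 4x_{Kora} − x_{Nadir} = 0 ⇒ x_{Kora} = 57.75 − 0.25x_{Nadir}.
By symmetry x_{Nadir} = x_{Kora}; substituting into the reaction function, 1.25x_{Kora} = 57.75 and x_{Kora} = 46.2.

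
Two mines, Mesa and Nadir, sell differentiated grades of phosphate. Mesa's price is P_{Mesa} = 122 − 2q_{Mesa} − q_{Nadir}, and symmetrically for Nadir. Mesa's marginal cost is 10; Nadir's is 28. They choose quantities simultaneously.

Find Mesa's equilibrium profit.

1113.92

Mine Mesa's profit: π = q_{Mesa}(122 − 2q_{Mesa} − q_{Nadir}) − 10q_{Mesa}.
∂π/∂q_{Mesa} = 112 − 4q_{Mesa} − q_{Nadir} = 0 ⇒ q_{Mesa} = 28 − 0.25q_{Nadir}.
Similarly q_{Nadir} = 23.5 − 0.25q_{Mesa}.
Substituting the second reaction function into the first: q_{Mesa} = 28 − 0.25(23.5 − 0.25q_{Mesa}), which gives 0.9375q_{Mesa} = 22.125 ⇒ q_{Mesa} = 23.6.
Then q_{Nadir} = 23.5 − 0.25·23.6 = 17.6.
P_{Mesa} = 122 − 2·23.6 − 17.6 = 57.2.
Profit = (57.2 − 10)·23.6 = 1113.92.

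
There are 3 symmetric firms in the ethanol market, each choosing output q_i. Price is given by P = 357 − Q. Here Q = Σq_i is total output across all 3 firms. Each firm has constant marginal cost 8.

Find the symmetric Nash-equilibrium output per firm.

A representative firm's profit is π_i = q_i(357 − Q) − 8q_i, with Q = q_i + Σ_{j≠i} q_j.
First-order condition: 349 − 2q_i − Σ_{j≠i} q_j = 0.
With identical firms, set every q_j = q: then 349 − 2q − 2q = 0, i.e. q = 349/4 = 87.25.

87.25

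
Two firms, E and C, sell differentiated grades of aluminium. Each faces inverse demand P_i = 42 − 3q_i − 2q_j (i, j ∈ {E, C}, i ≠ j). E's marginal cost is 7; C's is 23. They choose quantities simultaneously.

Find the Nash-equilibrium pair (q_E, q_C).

Firm E's profit: π = q_E(42 − 3q_E − 2q_C) − 7q_E.
∂π/∂q_E = 35 − 6q_E − 2q_C = 0 ⇒ q_E = 35/6 − (1/3)q_C.
Similarly q_C = 19/6 − (1/3)q_E.
Solving the two reaction functions simultaneously: (1 − (−1/3)(−1/3))q_E = 35/6 − (1/3)·(19/6), so (8/9)q_E = 43/9 and q_E = 5.375.
Then q_C = 19/6 − (1/3)·5.375 = 1.375.

5.375, 1.375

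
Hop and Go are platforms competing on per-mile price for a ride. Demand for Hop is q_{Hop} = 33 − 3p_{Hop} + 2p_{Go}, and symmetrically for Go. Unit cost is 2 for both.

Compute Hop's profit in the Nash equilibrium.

180.1875

Hop's profit: π = (p_{Hop} − 2)(33 − 3p_{Hop} + 2p_{Go}).
∂π/∂p_{Hop} = 39 − 6p_{Hop} + 2p_{Go} = 0 ⇒ p_{Hop} = 6.5 + (1/3)p_{Go}.
By symmetry p_{Go} = p_{Hop}; substituting into the reaction function, (2/3)p_{Hop} = 6.5 and p_{Hop} = 9.75.
q_{Hop} = 33 − 3·9.75 + 2·9.75 = 23.25.
Profit = (9.75 − 2)·23.25 = 180.1875.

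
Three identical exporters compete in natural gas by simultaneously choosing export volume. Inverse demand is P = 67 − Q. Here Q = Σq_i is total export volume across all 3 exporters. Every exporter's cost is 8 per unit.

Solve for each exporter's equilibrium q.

14.75

A representative exporter's profit is π_i = q_i(67 − Q) − 8q_i, with Q = q_i + Σ_{j≠i} q_j.
First-order condition: 59 − 2q_i − Σ_{j≠i} q_j = 0.
Imposing symmetry (q_j = q for all j) turns Σ_{j≠i} q_j into 2q, so 59 = 4q and q = 14.75.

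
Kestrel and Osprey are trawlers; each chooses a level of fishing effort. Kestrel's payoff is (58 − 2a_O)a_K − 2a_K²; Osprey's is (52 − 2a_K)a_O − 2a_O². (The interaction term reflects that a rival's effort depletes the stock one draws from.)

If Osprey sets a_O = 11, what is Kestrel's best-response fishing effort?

Expanding Kestrel's payoff: 58a_K − 2a_Oa_K − 2a_K².
∂π/∂a_K = 58 − 2a_O − 4a_K = 0, so a_K = 14.5 − 0.5a_O.
At a_O = 11: a_K = 14.5 − 0.5·11 = 9.

9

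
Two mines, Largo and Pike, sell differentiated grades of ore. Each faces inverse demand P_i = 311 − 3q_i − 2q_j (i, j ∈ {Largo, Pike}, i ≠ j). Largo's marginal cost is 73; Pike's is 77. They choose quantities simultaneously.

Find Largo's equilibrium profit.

2700

Mine Largo's profit: π = q_{Largo}(311 − 3q_{Largo} − 2q_{Pike}) − 73q_{Largo}.
∂π/∂q_{Largo} = 238 − 6q_{Largo} − 2q_{Pike} = 0 ⇒ q_{Largo} = 119/3 − (1/3)q_{Pike}.
Similarly q_{Pike} = 39 − (1/3)q_{Largo}.
Substituting the second reaction function into the first: q_{Largo} = 119/3 − (1/3)(39 − (1/3)q_{Largo}), which gives (8/9)q_{Largo} = 80/3 ⇒ q_{Largo} = 30.
Then q_{Pike} = 39 − (1/3)·30 = 29.
P_{Largo} = 311 − 3·30 − 2·29 = 163.
Profit = (163 − 73)·30 = 2700.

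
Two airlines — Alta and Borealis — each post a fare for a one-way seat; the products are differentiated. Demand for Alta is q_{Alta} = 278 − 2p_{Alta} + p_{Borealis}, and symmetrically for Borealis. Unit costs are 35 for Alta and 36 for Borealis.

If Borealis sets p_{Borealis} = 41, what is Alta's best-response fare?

97.25

Alta's profit: π = (p_{Alta} − 35)(278 − 2p_{Alta} + p_{Borealis}).
∂π/∂p_{Alta} = 348 − 4p_{Alta} + p_{Borealis} = 0 ⇒ p_{Alta} = 87 + 0.25p_{Borealis}.
At p_{Borealis} = 41: p_{Alta} = 87 + 0.25·41 = 97.25.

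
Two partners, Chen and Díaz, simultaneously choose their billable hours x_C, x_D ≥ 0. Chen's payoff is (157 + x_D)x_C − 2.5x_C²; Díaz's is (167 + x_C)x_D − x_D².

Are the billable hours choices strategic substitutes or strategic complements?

strategic complements

Expanding Chen's payoff: 157x_C + x_Dx_C − 2.5x_C².
∂π/∂x_C = 157 + x_D − 5x_C = 0, so x_C = 31.4 + 0.2x_D.
The best-response slope dx_C/dx_D = 0.2 > 0: the reaction function is upward-sloping, so the choices are strategic complements.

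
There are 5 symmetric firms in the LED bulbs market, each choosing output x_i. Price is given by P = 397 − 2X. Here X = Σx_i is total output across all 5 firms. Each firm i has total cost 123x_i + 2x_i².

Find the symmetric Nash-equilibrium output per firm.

A representative firm's profit is π_i = x_i(397 − 2X) − 123x_i − 2x_i², with X = x_i + Σ_{j≠i} x_j.
First-order condition: 274 − 8x_i − 2Σ_{j≠i} x_j = 0.
With identical firms, set every x_j = x: then 274 − 8x − 8x = 0, i.e. x = 274/16 = 17.125.

17.125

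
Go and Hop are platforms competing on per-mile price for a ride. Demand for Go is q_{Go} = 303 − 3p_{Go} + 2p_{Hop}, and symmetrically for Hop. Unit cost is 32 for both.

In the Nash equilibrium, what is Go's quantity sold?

Go's profit: π = (p_{Go} − 32)(303 − 3p_{Go} + 2p_{Hop}).
∂π/∂p_{Go} = 399 − 6p_{Go} + 2p_{Hop} = 0 ⇒ p_{Go} = 66.5 + (1/3)p_{Hop}.
By symmetry p_{Hop} = p_{Go}; substituting into the reaction function, (2/3)p_{Go} = 66.5 and p_{Go} = 99.75.
q_{Go} = 303 − 3·99.75 + 2·99.75 = 203.25.

203.25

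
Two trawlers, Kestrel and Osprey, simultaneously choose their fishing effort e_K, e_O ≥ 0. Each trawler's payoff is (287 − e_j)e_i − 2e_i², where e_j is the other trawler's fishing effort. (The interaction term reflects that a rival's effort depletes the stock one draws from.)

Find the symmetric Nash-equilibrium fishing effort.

Kestrel's payoff is (287 − e_O)e_K − 2e_K².
∂π/∂e_K = 287 − e_O − 4e_K = 0, so e_K = 71.75 − 0.25e_O.
The game is symmetric, so in equilibrium e_O = e_K: the reaction function gives 1.25e_K = 71.75, hence e_K = 57.4.

57.4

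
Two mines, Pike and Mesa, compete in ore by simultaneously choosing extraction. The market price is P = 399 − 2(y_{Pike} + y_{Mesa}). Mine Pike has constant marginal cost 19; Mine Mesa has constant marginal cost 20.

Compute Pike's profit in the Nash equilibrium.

8064.5

Mine Pike's profit: π = y_{Pike}(399 − 2(y_{Pike} + y_{Mesa})) − 19y_{Pike}.
∂π/∂y_{Pike} = 380 − 4y_{Pike} − 2y_{Mesa} = 0, so y_{Pike} = 95 − 0.5y_{Mesa}.
By the same steps for Mesa: y_{Mesa} = 94.75 − 0.5y_{Pike}.
Solving the two reaction functions simultaneously: (1 − (−0.5)(−0.5))y_{Pike} = 95 − 0.5·94.75, so 0.75y_{Pike} = 47.625 and y_{Pike} = 63.5.
Then y_{Mesa} = 94.75 − 0.5·63.5 = 63.
Price P = 399 − 2·126.5 = 146.
Pike's profit: (146 − 19)·63.5 = 8064.5.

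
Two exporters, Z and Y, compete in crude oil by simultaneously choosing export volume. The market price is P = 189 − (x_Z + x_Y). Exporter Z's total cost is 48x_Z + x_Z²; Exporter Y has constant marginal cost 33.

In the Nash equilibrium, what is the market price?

Exporter Z's profit: π = x_Z(189 − (x_Z + x_Y)) − 48x_Z − x_Z².
∂π/∂x_Z = 141 − 4x_Z − x_Y = 0, so x_Z = 35.25 − 0.25x_Y.
For Y: ∂π/∂x_Y = 156 − 2x_Y − x_Z = 0 ⇒ x_Y = 78 − 0.5x_Z.
Solving the two reaction functions simultaneously: (1 − (−0.25)(−0.5))x_Z = 35.25 − 0.25·78, so 0.875x_Z = 15.75 and x_Z = 18.
Then x_Y = 78 − 0.5·18 = 69.
Equilibrium price: P = 189 − 87 = 102.

102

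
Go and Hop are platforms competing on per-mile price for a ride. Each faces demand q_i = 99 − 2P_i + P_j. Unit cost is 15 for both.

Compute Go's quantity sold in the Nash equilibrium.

Go's profit: π = (P_{Go} − 15)(99 − 2P_{Go} + P_{Hop}).
∂π/∂P_{Go} = 129 − 4P_{Go} + P_{Hop} = 0 ⇒ P_{Go} = 32.25 + 0.25P_{Hop}.
The game is symmetric, so in equilibrium P_{Hop} = P_{Go}: the reaction function gives 0.75P_{Go} = 32.25, hence P_{Go} = 43.
q_{Go} = 99 − 2·43 + 43 = 56.

56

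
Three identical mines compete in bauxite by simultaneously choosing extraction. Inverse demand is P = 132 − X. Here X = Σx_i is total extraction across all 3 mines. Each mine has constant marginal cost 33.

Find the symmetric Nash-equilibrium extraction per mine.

24.75

A representative mine's profit is π_i = x_i(132 − X) − 33x_i, with X = x_i + Σ_{j≠i} x_j.
First-order condition: 99 − 2x_i − Σ_{j≠i} x_j = 0.
With identical mines, set every x_j = x: then 99 − 2x − 2x = 0, i.e. x = 99/4 = 24.75.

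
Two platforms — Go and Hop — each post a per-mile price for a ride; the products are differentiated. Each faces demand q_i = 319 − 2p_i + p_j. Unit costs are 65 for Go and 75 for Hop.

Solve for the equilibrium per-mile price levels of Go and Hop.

Go's profit: π = (p_{Go} − 65)(319 − 2p_{Go} + p_{Hop}).
∂π/∂p_{Go} = 449 − 4p_{Go} + p_{Hop} = 0 ⇒ p_{Go} = 112.25 + 0.25p_{Hop}.
Similarly p_{Hop} = 117.25 + 0.25p_{Go}.
Solving the two reaction functions simultaneously: (1 − (0.25)(0.25))p_{Go} = 112.25 + 0.25·117.25, so 0.9375p_{Go} = 141.5625 and p_{Go} = 151.
Then p_{Hop} = 117.25 + 0.25·151 = 155.

151, 155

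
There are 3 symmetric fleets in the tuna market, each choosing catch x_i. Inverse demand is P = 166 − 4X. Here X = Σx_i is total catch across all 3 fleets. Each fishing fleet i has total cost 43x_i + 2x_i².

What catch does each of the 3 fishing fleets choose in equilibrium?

6.15

A representative fishing fleet's profit is π_i = x_i(166 − 4X) − 43x_i − 2x_i², with X = x_i + Σ_{j≠i} x_j.
First-order condition: 123 − 12x_i − 4Σ_{j≠i} x_j = 0.
In a symmetric equilibrium every fishing fleet chooses the same x, so Σ_{j≠i} x_j = 2x. The condition becomes 123 − 20x = 0, giving x = 123/20 = 6.15.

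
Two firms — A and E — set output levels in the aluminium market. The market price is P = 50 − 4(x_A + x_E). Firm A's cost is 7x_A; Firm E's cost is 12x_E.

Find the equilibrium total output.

6.75

Firm A's profit: π = x_A(50 − 4(x_A + x_E)) − 7x_A.
∂π/∂x_A = 43 − 8x_A − 4x_E = 0, so x_A = 5.375 − 0.5x_E.
By the same steps for E: x_E = 4.75 − 0.5x_A.
Plugging x_E into A's best response: x_A = 5.375 − 0.5(4.75 − 0.5x_A) ⇒ 0.75x_A = 3, so x_A = 4.
Then x_E = 4.75 − 0.5·4 = 2.75.
Total output: 4 + 2.75 = 6.75.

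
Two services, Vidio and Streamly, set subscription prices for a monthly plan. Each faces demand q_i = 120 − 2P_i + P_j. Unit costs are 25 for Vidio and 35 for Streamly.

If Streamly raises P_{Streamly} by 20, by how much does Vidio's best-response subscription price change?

5

Vidio's profit: π = (P_{Vidio} − 25)(120 − 2P_{Vidio} + P_{Streamly}).
∂π/∂P_{Vidio} = 170 − 4P_{Vidio} + P_{Streamly} = 0 ⇒ P_{Vidio} = 42.5 + 0.25P_{Streamly}.
The reaction-function slope is 0.25, so a 20-unit rise in P_{Streamly} moves P_{Vidio} by 0.25 × 20 = 5. Vidio's best response rises — the actions are strategic complements.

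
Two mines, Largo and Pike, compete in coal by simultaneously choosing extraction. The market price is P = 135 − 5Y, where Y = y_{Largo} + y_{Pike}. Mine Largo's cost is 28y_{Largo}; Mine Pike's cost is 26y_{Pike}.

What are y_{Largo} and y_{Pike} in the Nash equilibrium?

Mine Largo's profit: π = y_{Largo}(135 − 5(y_{Largo} + y_{Pike})) − 28y_{Largo}.
∂π/∂y_{Largo} = 107 − 10y_{Largo} − 5y_{Pike} = 0, so y_{Largo} = 10.7 − 0.5y_{Pike}.
By the same steps for Pike: y_{Pike} = 10.9 − 0.5y_{Largo}.
Plugging y_{Pike} into Largo's best response: y_{Largo} = 10.7 − 0.5(10.9 − 0.5y_{Largo}) ⇒ 0.75y_{Largo} = 5.25, so y_{Largo} = 7.
Then y_{Pike} = 10.9 − 0.5·7 = 7.4.

7, 7.4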